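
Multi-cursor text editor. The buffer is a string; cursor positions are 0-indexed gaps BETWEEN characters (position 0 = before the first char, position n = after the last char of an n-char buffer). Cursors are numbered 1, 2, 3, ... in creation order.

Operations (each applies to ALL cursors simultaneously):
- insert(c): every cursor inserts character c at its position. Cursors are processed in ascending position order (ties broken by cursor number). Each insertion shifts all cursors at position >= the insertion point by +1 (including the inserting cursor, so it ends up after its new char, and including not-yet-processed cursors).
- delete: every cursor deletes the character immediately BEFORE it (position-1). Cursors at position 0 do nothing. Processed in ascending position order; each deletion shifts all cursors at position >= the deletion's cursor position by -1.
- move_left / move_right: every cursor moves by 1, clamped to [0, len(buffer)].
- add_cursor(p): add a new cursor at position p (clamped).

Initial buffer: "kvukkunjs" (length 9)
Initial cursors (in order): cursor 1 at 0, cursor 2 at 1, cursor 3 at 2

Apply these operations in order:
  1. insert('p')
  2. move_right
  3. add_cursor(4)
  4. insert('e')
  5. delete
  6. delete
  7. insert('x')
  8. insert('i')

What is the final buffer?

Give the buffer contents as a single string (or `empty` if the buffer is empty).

Answer: pxxxiiipxikkunjs

Derivation:
After op 1 (insert('p')): buffer="pkpvpukkunjs" (len 12), cursors c1@1 c2@3 c3@5, authorship 1.2.3.......
After op 2 (move_right): buffer="pkpvpukkunjs" (len 12), cursors c1@2 c2@4 c3@6, authorship 1.2.3.......
After op 3 (add_cursor(4)): buffer="pkpvpukkunjs" (len 12), cursors c1@2 c2@4 c4@4 c3@6, authorship 1.2.3.......
After op 4 (insert('e')): buffer="pkepveepuekkunjs" (len 16), cursors c1@3 c2@7 c4@7 c3@10, authorship 1.12.243.3......
After op 5 (delete): buffer="pkpvpukkunjs" (len 12), cursors c1@2 c2@4 c4@4 c3@6, authorship 1.2.3.......
After op 6 (delete): buffer="ppkkunjs" (len 8), cursors c1@1 c2@1 c4@1 c3@2, authorship 13......
After op 7 (insert('x')): buffer="pxxxpxkkunjs" (len 12), cursors c1@4 c2@4 c4@4 c3@6, authorship 112433......
After op 8 (insert('i')): buffer="pxxxiiipxikkunjs" (len 16), cursors c1@7 c2@7 c4@7 c3@10, authorship 1124124333......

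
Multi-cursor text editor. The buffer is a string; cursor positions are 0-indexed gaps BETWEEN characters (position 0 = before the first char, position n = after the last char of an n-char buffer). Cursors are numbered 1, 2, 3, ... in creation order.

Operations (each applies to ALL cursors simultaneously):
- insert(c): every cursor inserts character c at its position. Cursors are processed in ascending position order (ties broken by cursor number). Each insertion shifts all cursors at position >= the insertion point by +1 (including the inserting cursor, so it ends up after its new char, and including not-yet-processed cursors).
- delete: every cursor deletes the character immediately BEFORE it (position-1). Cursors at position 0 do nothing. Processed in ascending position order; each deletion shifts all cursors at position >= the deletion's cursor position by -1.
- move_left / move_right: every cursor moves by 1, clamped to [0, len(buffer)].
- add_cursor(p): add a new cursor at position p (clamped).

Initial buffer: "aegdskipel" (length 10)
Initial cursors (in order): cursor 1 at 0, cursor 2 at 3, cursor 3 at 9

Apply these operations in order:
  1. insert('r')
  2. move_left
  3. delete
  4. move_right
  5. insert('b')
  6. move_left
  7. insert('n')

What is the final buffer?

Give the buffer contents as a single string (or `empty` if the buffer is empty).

After op 1 (insert('r')): buffer="raegrdskiperl" (len 13), cursors c1@1 c2@5 c3@12, authorship 1...2......3.
After op 2 (move_left): buffer="raegrdskiperl" (len 13), cursors c1@0 c2@4 c3@11, authorship 1...2......3.
After op 3 (delete): buffer="raerdskiprl" (len 11), cursors c1@0 c2@3 c3@9, authorship 1..2.....3.
After op 4 (move_right): buffer="raerdskiprl" (len 11), cursors c1@1 c2@4 c3@10, authorship 1..2.....3.
After op 5 (insert('b')): buffer="rbaerbdskiprbl" (len 14), cursors c1@2 c2@6 c3@13, authorship 11..22.....33.
After op 6 (move_left): buffer="rbaerbdskiprbl" (len 14), cursors c1@1 c2@5 c3@12, authorship 11..22.....33.
After op 7 (insert('n')): buffer="rnbaernbdskiprnbl" (len 17), cursors c1@2 c2@7 c3@15, authorship 111..222.....333.

Answer: rnbaernbdskiprnbl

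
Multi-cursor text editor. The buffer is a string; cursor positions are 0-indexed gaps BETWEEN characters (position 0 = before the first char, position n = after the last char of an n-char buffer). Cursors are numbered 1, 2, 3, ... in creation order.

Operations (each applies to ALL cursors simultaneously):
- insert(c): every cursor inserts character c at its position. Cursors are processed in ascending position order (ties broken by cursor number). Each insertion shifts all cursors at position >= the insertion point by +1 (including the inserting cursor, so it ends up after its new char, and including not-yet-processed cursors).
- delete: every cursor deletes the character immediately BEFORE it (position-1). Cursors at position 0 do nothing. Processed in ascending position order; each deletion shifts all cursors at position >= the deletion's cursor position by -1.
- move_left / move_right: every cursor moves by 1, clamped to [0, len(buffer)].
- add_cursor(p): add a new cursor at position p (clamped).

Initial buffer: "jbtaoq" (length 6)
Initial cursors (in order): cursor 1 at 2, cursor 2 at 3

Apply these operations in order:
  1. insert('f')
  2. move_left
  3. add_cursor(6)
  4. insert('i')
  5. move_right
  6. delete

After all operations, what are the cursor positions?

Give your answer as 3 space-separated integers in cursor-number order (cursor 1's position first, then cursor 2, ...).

Answer: 3 5 7

Derivation:
After op 1 (insert('f')): buffer="jbftfaoq" (len 8), cursors c1@3 c2@5, authorship ..1.2...
After op 2 (move_left): buffer="jbftfaoq" (len 8), cursors c1@2 c2@4, authorship ..1.2...
After op 3 (add_cursor(6)): buffer="jbftfaoq" (len 8), cursors c1@2 c2@4 c3@6, authorship ..1.2...
After op 4 (insert('i')): buffer="jbiftifaioq" (len 11), cursors c1@3 c2@6 c3@9, authorship ..11.22.3..
After op 5 (move_right): buffer="jbiftifaioq" (len 11), cursors c1@4 c2@7 c3@10, authorship ..11.22.3..
After op 6 (delete): buffer="jbitiaiq" (len 8), cursors c1@3 c2@5 c3@7, authorship ..1.2.3.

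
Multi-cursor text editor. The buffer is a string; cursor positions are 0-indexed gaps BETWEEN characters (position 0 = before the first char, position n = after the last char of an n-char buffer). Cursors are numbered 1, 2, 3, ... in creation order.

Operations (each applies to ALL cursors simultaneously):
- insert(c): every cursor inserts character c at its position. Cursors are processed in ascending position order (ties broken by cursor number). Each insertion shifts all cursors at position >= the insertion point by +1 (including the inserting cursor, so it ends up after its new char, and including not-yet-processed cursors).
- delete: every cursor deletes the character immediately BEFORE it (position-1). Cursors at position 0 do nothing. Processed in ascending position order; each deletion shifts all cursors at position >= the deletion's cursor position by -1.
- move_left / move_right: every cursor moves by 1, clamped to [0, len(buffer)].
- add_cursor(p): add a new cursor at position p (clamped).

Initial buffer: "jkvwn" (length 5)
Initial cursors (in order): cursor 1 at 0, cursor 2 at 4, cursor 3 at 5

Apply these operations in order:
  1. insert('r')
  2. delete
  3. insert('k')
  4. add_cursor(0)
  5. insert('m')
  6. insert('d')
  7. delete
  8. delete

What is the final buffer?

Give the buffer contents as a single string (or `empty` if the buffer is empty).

After op 1 (insert('r')): buffer="rjkvwrnr" (len 8), cursors c1@1 c2@6 c3@8, authorship 1....2.3
After op 2 (delete): buffer="jkvwn" (len 5), cursors c1@0 c2@4 c3@5, authorship .....
After op 3 (insert('k')): buffer="kjkvwknk" (len 8), cursors c1@1 c2@6 c3@8, authorship 1....2.3
After op 4 (add_cursor(0)): buffer="kjkvwknk" (len 8), cursors c4@0 c1@1 c2@6 c3@8, authorship 1....2.3
After op 5 (insert('m')): buffer="mkmjkvwkmnkm" (len 12), cursors c4@1 c1@3 c2@9 c3@12, authorship 411....22.33
After op 6 (insert('d')): buffer="mdkmdjkvwkmdnkmd" (len 16), cursors c4@2 c1@5 c2@12 c3@16, authorship 44111....222.333
After op 7 (delete): buffer="mkmjkvwkmnkm" (len 12), cursors c4@1 c1@3 c2@9 c3@12, authorship 411....22.33
After op 8 (delete): buffer="kjkvwknk" (len 8), cursors c4@0 c1@1 c2@6 c3@8, authorship 1....2.3

Answer: kjkvwknk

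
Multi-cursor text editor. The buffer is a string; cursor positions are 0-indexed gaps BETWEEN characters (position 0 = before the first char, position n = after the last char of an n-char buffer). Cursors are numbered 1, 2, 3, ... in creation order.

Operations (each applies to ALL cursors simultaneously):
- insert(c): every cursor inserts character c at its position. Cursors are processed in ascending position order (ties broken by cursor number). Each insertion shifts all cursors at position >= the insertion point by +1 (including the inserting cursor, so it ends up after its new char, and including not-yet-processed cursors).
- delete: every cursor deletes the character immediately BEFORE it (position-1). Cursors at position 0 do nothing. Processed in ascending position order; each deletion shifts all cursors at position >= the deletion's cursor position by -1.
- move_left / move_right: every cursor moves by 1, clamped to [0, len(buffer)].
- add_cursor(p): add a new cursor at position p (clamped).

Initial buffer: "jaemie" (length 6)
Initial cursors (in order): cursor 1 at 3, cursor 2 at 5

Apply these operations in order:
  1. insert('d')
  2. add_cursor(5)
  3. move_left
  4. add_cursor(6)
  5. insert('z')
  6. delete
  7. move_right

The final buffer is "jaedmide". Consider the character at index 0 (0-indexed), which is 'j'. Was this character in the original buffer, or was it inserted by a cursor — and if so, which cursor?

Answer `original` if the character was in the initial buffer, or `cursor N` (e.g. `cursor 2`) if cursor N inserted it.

After op 1 (insert('d')): buffer="jaedmide" (len 8), cursors c1@4 c2@7, authorship ...1..2.
After op 2 (add_cursor(5)): buffer="jaedmide" (len 8), cursors c1@4 c3@5 c2@7, authorship ...1..2.
After op 3 (move_left): buffer="jaedmide" (len 8), cursors c1@3 c3@4 c2@6, authorship ...1..2.
After op 4 (add_cursor(6)): buffer="jaedmide" (len 8), cursors c1@3 c3@4 c2@6 c4@6, authorship ...1..2.
After op 5 (insert('z')): buffer="jaezdzmizzde" (len 12), cursors c1@4 c3@6 c2@10 c4@10, authorship ...113..242.
After op 6 (delete): buffer="jaedmide" (len 8), cursors c1@3 c3@4 c2@6 c4@6, authorship ...1..2.
After op 7 (move_right): buffer="jaedmide" (len 8), cursors c1@4 c3@5 c2@7 c4@7, authorship ...1..2.
Authorship (.=original, N=cursor N): . . . 1 . . 2 .
Index 0: author = original

Answer: original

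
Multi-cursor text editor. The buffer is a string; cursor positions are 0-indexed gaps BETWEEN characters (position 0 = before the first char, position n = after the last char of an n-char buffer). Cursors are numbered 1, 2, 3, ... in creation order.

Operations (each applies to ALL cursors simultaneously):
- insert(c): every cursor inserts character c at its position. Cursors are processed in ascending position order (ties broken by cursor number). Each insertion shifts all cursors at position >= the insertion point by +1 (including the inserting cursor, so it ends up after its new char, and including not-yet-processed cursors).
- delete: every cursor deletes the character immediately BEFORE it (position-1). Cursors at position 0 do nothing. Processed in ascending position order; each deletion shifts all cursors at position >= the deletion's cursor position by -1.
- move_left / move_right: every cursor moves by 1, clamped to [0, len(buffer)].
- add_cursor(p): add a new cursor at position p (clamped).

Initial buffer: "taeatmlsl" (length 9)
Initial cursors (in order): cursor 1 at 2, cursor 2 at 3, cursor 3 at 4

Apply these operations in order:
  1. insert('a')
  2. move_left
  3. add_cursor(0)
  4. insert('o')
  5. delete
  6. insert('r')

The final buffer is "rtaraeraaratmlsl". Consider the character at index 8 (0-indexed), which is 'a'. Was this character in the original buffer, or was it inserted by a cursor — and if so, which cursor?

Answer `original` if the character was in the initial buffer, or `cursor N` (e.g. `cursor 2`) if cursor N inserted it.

After op 1 (insert('a')): buffer="taaeaaatmlsl" (len 12), cursors c1@3 c2@5 c3@7, authorship ..1.2.3.....
After op 2 (move_left): buffer="taaeaaatmlsl" (len 12), cursors c1@2 c2@4 c3@6, authorship ..1.2.3.....
After op 3 (add_cursor(0)): buffer="taaeaaatmlsl" (len 12), cursors c4@0 c1@2 c2@4 c3@6, authorship ..1.2.3.....
After op 4 (insert('o')): buffer="otaoaeoaaoatmlsl" (len 16), cursors c4@1 c1@4 c2@7 c3@10, authorship 4..11.22.33.....
After op 5 (delete): buffer="taaeaaatmlsl" (len 12), cursors c4@0 c1@2 c2@4 c3@6, authorship ..1.2.3.....
After op 6 (insert('r')): buffer="rtaraeraaratmlsl" (len 16), cursors c4@1 c1@4 c2@7 c3@10, authorship 4..11.22.33.....
Authorship (.=original, N=cursor N): 4 . . 1 1 . 2 2 . 3 3 . . . . .
Index 8: author = original

Answer: original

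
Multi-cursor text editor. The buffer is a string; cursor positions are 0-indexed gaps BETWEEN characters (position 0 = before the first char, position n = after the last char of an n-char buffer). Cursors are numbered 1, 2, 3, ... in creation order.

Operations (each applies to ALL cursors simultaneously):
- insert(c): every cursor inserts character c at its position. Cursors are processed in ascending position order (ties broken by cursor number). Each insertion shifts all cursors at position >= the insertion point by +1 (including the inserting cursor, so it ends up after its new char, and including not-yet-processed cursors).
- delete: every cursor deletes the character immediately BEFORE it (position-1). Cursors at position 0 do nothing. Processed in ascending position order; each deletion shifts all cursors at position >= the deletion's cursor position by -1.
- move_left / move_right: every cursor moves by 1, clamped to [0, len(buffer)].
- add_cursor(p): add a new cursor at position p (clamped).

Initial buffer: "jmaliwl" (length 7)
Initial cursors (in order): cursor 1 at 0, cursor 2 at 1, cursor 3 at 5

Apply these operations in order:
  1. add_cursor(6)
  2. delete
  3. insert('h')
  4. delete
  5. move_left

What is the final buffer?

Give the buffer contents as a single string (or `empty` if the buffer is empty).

Answer: mall

Derivation:
After op 1 (add_cursor(6)): buffer="jmaliwl" (len 7), cursors c1@0 c2@1 c3@5 c4@6, authorship .......
After op 2 (delete): buffer="mall" (len 4), cursors c1@0 c2@0 c3@3 c4@3, authorship ....
After op 3 (insert('h')): buffer="hhmalhhl" (len 8), cursors c1@2 c2@2 c3@7 c4@7, authorship 12...34.
After op 4 (delete): buffer="mall" (len 4), cursors c1@0 c2@0 c3@3 c4@3, authorship ....
After op 5 (move_left): buffer="mall" (len 4), cursors c1@0 c2@0 c3@2 c4@2, authorship ....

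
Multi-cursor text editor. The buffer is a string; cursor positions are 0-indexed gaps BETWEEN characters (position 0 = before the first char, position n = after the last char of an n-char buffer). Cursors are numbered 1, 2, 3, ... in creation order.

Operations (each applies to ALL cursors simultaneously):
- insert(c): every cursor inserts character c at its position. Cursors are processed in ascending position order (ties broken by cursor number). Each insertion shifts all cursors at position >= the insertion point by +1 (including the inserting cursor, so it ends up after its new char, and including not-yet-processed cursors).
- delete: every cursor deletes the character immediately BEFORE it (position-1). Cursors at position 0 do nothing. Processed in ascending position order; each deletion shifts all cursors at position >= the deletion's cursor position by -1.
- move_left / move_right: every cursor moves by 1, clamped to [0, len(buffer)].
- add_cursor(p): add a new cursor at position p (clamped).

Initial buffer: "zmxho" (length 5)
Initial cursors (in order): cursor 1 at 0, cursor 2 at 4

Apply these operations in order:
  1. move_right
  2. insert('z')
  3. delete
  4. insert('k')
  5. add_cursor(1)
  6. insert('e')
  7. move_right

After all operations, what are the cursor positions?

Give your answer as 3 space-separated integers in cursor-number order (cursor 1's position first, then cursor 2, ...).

Answer: 5 10 3

Derivation:
After op 1 (move_right): buffer="zmxho" (len 5), cursors c1@1 c2@5, authorship .....
After op 2 (insert('z')): buffer="zzmxhoz" (len 7), cursors c1@2 c2@7, authorship .1....2
After op 3 (delete): buffer="zmxho" (len 5), cursors c1@1 c2@5, authorship .....
After op 4 (insert('k')): buffer="zkmxhok" (len 7), cursors c1@2 c2@7, authorship .1....2
After op 5 (add_cursor(1)): buffer="zkmxhok" (len 7), cursors c3@1 c1@2 c2@7, authorship .1....2
After op 6 (insert('e')): buffer="zekemxhoke" (len 10), cursors c3@2 c1@4 c2@10, authorship .311....22
After op 7 (move_right): buffer="zekemxhoke" (len 10), cursors c3@3 c1@5 c2@10, authorship .311....22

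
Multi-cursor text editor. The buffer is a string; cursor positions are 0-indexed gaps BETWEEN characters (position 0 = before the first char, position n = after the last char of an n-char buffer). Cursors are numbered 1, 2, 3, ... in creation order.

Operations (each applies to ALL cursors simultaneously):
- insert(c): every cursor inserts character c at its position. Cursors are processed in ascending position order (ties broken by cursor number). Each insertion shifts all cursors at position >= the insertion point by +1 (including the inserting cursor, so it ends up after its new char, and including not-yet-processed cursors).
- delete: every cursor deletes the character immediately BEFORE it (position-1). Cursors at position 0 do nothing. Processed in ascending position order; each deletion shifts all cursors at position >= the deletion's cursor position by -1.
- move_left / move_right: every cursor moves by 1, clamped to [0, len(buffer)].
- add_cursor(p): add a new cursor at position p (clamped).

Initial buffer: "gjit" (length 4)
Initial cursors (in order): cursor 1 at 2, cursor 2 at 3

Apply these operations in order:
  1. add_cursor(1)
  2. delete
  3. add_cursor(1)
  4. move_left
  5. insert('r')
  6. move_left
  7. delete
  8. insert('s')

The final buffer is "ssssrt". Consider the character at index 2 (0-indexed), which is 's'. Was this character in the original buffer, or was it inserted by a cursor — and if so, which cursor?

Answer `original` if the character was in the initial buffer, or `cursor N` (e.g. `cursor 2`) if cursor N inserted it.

After op 1 (add_cursor(1)): buffer="gjit" (len 4), cursors c3@1 c1@2 c2@3, authorship ....
After op 2 (delete): buffer="t" (len 1), cursors c1@0 c2@0 c3@0, authorship .
After op 3 (add_cursor(1)): buffer="t" (len 1), cursors c1@0 c2@0 c3@0 c4@1, authorship .
After op 4 (move_left): buffer="t" (len 1), cursors c1@0 c2@0 c3@0 c4@0, authorship .
After op 5 (insert('r')): buffer="rrrrt" (len 5), cursors c1@4 c2@4 c3@4 c4@4, authorship 1234.
After op 6 (move_left): buffer="rrrrt" (len 5), cursors c1@3 c2@3 c3@3 c4@3, authorship 1234.
After op 7 (delete): buffer="rt" (len 2), cursors c1@0 c2@0 c3@0 c4@0, authorship 4.
After op 8 (insert('s')): buffer="ssssrt" (len 6), cursors c1@4 c2@4 c3@4 c4@4, authorship 12344.
Authorship (.=original, N=cursor N): 1 2 3 4 4 .
Index 2: author = 3

Answer: cursor 3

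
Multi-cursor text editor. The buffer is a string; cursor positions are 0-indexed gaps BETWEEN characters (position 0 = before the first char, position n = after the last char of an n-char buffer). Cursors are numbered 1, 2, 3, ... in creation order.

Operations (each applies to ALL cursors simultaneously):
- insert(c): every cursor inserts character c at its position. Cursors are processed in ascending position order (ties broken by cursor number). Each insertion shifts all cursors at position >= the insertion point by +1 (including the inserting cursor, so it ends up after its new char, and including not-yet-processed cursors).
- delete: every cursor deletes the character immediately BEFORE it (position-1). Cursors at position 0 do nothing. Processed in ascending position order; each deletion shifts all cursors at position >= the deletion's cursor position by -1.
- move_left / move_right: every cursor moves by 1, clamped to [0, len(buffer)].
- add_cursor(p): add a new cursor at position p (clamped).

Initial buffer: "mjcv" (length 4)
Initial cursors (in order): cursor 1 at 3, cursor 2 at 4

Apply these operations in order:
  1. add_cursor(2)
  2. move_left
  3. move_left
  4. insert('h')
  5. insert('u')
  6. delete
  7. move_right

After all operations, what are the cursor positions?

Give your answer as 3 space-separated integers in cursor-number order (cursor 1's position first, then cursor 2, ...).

Answer: 4 6 2

Derivation:
After op 1 (add_cursor(2)): buffer="mjcv" (len 4), cursors c3@2 c1@3 c2@4, authorship ....
After op 2 (move_left): buffer="mjcv" (len 4), cursors c3@1 c1@2 c2@3, authorship ....
After op 3 (move_left): buffer="mjcv" (len 4), cursors c3@0 c1@1 c2@2, authorship ....
After op 4 (insert('h')): buffer="hmhjhcv" (len 7), cursors c3@1 c1@3 c2@5, authorship 3.1.2..
After op 5 (insert('u')): buffer="humhujhucv" (len 10), cursors c3@2 c1@5 c2@8, authorship 33.11.22..
After op 6 (delete): buffer="hmhjhcv" (len 7), cursors c3@1 c1@3 c2@5, authorship 3.1.2..
After op 7 (move_right): buffer="hmhjhcv" (len 7), cursors c3@2 c1@4 c2@6, authorship 3.1.2..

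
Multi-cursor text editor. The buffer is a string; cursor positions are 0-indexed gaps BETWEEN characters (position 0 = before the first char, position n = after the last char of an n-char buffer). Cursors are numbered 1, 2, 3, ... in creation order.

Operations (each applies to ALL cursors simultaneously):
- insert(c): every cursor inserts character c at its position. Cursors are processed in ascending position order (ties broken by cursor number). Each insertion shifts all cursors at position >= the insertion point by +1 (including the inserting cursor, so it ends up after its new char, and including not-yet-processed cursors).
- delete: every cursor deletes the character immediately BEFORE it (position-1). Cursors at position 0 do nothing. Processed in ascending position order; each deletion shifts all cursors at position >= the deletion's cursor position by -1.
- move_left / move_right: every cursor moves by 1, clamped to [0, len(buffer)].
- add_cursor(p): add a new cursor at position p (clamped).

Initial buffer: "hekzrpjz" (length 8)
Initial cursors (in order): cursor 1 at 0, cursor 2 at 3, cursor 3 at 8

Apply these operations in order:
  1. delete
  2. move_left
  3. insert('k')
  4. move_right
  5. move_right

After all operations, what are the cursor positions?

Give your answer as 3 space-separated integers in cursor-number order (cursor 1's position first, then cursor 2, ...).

After op 1 (delete): buffer="hezrpj" (len 6), cursors c1@0 c2@2 c3@6, authorship ......
After op 2 (move_left): buffer="hezrpj" (len 6), cursors c1@0 c2@1 c3@5, authorship ......
After op 3 (insert('k')): buffer="khkezrpkj" (len 9), cursors c1@1 c2@3 c3@8, authorship 1.2....3.
After op 4 (move_right): buffer="khkezrpkj" (len 9), cursors c1@2 c2@4 c3@9, authorship 1.2....3.
After op 5 (move_right): buffer="khkezrpkj" (len 9), cursors c1@3 c2@5 c3@9, authorship 1.2....3.

Answer: 3 5 9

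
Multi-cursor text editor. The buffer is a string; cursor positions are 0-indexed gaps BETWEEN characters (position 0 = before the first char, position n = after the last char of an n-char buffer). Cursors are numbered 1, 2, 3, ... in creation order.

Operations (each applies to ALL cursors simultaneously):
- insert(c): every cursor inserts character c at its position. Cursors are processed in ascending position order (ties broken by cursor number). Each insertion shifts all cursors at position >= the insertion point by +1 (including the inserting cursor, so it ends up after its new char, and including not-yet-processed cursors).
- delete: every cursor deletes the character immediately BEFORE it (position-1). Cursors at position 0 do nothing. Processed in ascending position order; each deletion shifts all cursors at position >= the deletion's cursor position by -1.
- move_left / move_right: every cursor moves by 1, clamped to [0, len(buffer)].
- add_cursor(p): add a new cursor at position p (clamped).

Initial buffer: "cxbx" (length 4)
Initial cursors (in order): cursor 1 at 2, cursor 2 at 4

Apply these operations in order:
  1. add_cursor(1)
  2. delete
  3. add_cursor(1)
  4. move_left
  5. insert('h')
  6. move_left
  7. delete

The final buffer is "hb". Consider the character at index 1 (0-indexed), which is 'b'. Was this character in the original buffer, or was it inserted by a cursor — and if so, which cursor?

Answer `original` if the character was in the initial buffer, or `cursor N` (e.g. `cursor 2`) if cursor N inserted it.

Answer: original

Derivation:
After op 1 (add_cursor(1)): buffer="cxbx" (len 4), cursors c3@1 c1@2 c2@4, authorship ....
After op 2 (delete): buffer="b" (len 1), cursors c1@0 c3@0 c2@1, authorship .
After op 3 (add_cursor(1)): buffer="b" (len 1), cursors c1@0 c3@0 c2@1 c4@1, authorship .
After op 4 (move_left): buffer="b" (len 1), cursors c1@0 c2@0 c3@0 c4@0, authorship .
After op 5 (insert('h')): buffer="hhhhb" (len 5), cursors c1@4 c2@4 c3@4 c4@4, authorship 1234.
After op 6 (move_left): buffer="hhhhb" (len 5), cursors c1@3 c2@3 c3@3 c4@3, authorship 1234.
After op 7 (delete): buffer="hb" (len 2), cursors c1@0 c2@0 c3@0 c4@0, authorship 4.
Authorship (.=original, N=cursor N): 4 .
Index 1: author = original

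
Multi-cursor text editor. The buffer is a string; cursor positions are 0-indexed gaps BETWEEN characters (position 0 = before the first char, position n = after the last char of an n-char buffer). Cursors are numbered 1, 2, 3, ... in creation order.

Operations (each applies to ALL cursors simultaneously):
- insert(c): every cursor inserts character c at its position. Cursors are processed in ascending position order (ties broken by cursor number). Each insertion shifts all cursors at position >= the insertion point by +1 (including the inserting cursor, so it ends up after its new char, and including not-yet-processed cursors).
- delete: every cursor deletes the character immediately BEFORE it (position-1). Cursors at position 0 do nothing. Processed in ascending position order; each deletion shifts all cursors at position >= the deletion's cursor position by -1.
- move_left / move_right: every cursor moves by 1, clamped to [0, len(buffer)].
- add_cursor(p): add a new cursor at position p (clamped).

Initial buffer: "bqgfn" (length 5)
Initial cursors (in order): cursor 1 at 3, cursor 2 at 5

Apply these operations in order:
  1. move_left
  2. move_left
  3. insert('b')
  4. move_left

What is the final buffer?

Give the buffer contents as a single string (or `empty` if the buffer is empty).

Answer: bbqgbfn

Derivation:
After op 1 (move_left): buffer="bqgfn" (len 5), cursors c1@2 c2@4, authorship .....
After op 2 (move_left): buffer="bqgfn" (len 5), cursors c1@1 c2@3, authorship .....
After op 3 (insert('b')): buffer="bbqgbfn" (len 7), cursors c1@2 c2@5, authorship .1..2..
After op 4 (move_left): buffer="bbqgbfn" (len 7), cursors c1@1 c2@4, authorship .1..2..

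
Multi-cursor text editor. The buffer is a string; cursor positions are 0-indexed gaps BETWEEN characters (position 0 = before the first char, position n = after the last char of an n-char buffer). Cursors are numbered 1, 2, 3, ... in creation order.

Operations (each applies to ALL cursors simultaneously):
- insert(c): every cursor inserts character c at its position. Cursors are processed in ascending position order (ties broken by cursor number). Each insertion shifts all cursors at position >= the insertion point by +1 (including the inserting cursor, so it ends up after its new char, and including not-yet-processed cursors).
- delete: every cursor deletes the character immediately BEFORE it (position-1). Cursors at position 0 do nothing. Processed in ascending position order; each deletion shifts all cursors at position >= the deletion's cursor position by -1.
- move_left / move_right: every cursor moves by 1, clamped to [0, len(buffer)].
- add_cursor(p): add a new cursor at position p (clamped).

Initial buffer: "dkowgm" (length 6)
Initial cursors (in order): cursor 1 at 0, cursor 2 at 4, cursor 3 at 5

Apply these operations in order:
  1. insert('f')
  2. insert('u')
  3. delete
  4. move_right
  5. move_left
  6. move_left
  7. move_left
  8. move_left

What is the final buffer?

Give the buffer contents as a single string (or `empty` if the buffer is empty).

Answer: fdkowfgfm

Derivation:
After op 1 (insert('f')): buffer="fdkowfgfm" (len 9), cursors c1@1 c2@6 c3@8, authorship 1....2.3.
After op 2 (insert('u')): buffer="fudkowfugfum" (len 12), cursors c1@2 c2@8 c3@11, authorship 11....22.33.
After op 3 (delete): buffer="fdkowfgfm" (len 9), cursors c1@1 c2@6 c3@8, authorship 1....2.3.
After op 4 (move_right): buffer="fdkowfgfm" (len 9), cursors c1@2 c2@7 c3@9, authorship 1....2.3.
After op 5 (move_left): buffer="fdkowfgfm" (len 9), cursors c1@1 c2@6 c3@8, authorship 1....2.3.
After op 6 (move_left): buffer="fdkowfgfm" (len 9), cursors c1@0 c2@5 c3@7, authorship 1....2.3.
After op 7 (move_left): buffer="fdkowfgfm" (len 9), cursors c1@0 c2@4 c3@6, authorship 1....2.3.
After op 8 (move_left): buffer="fdkowfgfm" (len 9), cursors c1@0 c2@3 c3@5, authorship 1....2.3.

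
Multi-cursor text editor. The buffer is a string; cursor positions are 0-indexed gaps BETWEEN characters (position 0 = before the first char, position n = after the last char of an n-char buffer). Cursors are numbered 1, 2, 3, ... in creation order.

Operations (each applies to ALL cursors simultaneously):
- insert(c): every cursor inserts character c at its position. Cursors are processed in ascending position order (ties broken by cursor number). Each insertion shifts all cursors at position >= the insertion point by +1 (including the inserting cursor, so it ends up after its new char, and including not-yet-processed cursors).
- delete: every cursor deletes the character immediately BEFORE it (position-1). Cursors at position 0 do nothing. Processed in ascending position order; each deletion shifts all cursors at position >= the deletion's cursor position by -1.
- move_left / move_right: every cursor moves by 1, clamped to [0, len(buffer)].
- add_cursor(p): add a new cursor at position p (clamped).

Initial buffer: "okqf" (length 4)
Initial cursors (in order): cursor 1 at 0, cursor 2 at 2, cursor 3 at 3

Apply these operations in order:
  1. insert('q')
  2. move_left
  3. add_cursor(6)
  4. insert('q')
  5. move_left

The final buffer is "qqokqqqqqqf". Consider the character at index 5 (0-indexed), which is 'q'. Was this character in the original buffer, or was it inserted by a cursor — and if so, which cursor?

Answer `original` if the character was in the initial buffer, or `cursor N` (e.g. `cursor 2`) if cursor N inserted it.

Answer: cursor 2

Derivation:
After op 1 (insert('q')): buffer="qokqqqf" (len 7), cursors c1@1 c2@4 c3@6, authorship 1..2.3.
After op 2 (move_left): buffer="qokqqqf" (len 7), cursors c1@0 c2@3 c3@5, authorship 1..2.3.
After op 3 (add_cursor(6)): buffer="qokqqqf" (len 7), cursors c1@0 c2@3 c3@5 c4@6, authorship 1..2.3.
After op 4 (insert('q')): buffer="qqokqqqqqqf" (len 11), cursors c1@1 c2@5 c3@8 c4@10, authorship 11..22.334.
After op 5 (move_left): buffer="qqokqqqqqqf" (len 11), cursors c1@0 c2@4 c3@7 c4@9, authorship 11..22.334.
Authorship (.=original, N=cursor N): 1 1 . . 2 2 . 3 3 4 .
Index 5: author = 2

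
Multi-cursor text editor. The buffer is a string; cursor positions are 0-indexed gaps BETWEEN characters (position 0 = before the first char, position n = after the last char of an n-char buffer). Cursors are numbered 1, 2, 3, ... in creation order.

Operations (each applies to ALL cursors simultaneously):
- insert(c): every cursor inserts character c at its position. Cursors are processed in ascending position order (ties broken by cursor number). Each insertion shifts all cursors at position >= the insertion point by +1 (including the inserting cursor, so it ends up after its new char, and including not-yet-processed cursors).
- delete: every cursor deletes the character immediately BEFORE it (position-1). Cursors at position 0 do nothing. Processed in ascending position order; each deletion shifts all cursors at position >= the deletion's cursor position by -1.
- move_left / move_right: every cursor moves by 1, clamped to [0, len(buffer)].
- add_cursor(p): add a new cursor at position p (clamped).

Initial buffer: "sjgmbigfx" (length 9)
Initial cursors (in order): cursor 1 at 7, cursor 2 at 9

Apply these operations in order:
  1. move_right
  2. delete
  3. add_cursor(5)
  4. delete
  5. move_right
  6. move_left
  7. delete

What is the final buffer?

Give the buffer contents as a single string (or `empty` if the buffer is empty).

After op 1 (move_right): buffer="sjgmbigfx" (len 9), cursors c1@8 c2@9, authorship .........
After op 2 (delete): buffer="sjgmbig" (len 7), cursors c1@7 c2@7, authorship .......
After op 3 (add_cursor(5)): buffer="sjgmbig" (len 7), cursors c3@5 c1@7 c2@7, authorship .......
After op 4 (delete): buffer="sjgm" (len 4), cursors c1@4 c2@4 c3@4, authorship ....
After op 5 (move_right): buffer="sjgm" (len 4), cursors c1@4 c2@4 c3@4, authorship ....
After op 6 (move_left): buffer="sjgm" (len 4), cursors c1@3 c2@3 c3@3, authorship ....
After op 7 (delete): buffer="m" (len 1), cursors c1@0 c2@0 c3@0, authorship .

Answer: m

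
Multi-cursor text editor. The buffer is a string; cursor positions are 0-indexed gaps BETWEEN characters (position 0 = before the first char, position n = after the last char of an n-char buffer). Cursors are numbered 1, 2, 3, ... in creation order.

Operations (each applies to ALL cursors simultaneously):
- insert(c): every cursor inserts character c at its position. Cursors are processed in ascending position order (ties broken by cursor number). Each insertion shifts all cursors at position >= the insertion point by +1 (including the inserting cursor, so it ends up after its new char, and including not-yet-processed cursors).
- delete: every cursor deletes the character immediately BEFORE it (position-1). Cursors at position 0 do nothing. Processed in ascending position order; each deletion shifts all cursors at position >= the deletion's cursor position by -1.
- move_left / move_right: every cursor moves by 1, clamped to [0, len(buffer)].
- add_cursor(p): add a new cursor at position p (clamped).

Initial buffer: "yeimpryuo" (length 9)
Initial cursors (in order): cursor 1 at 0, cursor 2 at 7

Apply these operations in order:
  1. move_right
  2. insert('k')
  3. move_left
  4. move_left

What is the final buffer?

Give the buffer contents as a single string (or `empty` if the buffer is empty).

After op 1 (move_right): buffer="yeimpryuo" (len 9), cursors c1@1 c2@8, authorship .........
After op 2 (insert('k')): buffer="ykeimpryuko" (len 11), cursors c1@2 c2@10, authorship .1.......2.
After op 3 (move_left): buffer="ykeimpryuko" (len 11), cursors c1@1 c2@9, authorship .1.......2.
After op 4 (move_left): buffer="ykeimpryuko" (len 11), cursors c1@0 c2@8, authorship .1.......2.

Answer: ykeimpryuko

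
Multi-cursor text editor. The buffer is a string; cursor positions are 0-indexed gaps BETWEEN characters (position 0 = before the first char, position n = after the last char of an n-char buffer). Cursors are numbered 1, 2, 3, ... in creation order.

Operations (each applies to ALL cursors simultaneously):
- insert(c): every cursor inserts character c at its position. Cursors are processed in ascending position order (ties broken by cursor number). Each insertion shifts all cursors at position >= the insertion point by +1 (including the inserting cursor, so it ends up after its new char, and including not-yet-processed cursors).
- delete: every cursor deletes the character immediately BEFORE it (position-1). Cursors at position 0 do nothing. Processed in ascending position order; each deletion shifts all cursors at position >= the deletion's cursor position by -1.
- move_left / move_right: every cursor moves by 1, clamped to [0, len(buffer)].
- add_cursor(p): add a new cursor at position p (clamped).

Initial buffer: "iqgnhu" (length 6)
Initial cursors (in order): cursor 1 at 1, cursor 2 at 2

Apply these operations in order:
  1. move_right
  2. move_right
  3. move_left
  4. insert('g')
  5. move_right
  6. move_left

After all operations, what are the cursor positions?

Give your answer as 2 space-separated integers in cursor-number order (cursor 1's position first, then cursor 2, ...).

Answer: 3 5

Derivation:
After op 1 (move_right): buffer="iqgnhu" (len 6), cursors c1@2 c2@3, authorship ......
After op 2 (move_right): buffer="iqgnhu" (len 6), cursors c1@3 c2@4, authorship ......
After op 3 (move_left): buffer="iqgnhu" (len 6), cursors c1@2 c2@3, authorship ......
After op 4 (insert('g')): buffer="iqgggnhu" (len 8), cursors c1@3 c2@5, authorship ..1.2...
After op 5 (move_right): buffer="iqgggnhu" (len 8), cursors c1@4 c2@6, authorship ..1.2...
After op 6 (move_left): buffer="iqgggnhu" (len 8), cursors c1@3 c2@5, authorship ..1.2...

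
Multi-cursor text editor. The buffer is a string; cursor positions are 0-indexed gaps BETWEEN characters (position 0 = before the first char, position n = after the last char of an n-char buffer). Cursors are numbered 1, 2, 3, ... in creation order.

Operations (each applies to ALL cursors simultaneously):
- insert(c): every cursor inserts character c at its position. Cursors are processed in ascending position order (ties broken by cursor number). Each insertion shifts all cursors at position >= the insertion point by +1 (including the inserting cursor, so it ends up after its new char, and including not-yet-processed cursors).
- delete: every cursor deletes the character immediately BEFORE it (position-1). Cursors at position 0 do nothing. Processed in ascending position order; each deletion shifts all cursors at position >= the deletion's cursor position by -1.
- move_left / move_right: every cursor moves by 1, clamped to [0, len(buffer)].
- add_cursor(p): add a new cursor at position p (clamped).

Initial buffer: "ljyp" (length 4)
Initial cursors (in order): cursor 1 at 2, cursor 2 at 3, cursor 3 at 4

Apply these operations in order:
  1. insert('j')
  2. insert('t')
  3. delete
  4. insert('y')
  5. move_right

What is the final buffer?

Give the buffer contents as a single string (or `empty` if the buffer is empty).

After op 1 (insert('j')): buffer="ljjyjpj" (len 7), cursors c1@3 c2@5 c3@7, authorship ..1.2.3
After op 2 (insert('t')): buffer="ljjtyjtpjt" (len 10), cursors c1@4 c2@7 c3@10, authorship ..11.22.33
After op 3 (delete): buffer="ljjyjpj" (len 7), cursors c1@3 c2@5 c3@7, authorship ..1.2.3
After op 4 (insert('y')): buffer="ljjyyjypjy" (len 10), cursors c1@4 c2@7 c3@10, authorship ..11.22.33
After op 5 (move_right): buffer="ljjyyjypjy" (len 10), cursors c1@5 c2@8 c3@10, authorship ..11.22.33

Answer: ljjyyjypjy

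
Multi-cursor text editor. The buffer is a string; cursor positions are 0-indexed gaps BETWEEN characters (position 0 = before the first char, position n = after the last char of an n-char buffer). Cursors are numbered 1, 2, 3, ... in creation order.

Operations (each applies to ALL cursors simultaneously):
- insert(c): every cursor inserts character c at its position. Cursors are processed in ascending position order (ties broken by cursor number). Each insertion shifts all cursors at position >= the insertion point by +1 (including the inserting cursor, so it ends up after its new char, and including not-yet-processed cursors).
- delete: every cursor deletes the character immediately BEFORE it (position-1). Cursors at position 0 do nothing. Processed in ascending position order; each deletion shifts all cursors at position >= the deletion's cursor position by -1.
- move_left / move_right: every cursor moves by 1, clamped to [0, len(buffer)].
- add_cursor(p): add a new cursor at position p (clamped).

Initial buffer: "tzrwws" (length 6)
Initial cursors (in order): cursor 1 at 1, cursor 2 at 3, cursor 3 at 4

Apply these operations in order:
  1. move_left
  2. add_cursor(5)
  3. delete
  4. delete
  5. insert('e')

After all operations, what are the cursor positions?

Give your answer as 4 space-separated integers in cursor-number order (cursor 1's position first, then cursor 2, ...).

After op 1 (move_left): buffer="tzrwws" (len 6), cursors c1@0 c2@2 c3@3, authorship ......
After op 2 (add_cursor(5)): buffer="tzrwws" (len 6), cursors c1@0 c2@2 c3@3 c4@5, authorship ......
After op 3 (delete): buffer="tws" (len 3), cursors c1@0 c2@1 c3@1 c4@2, authorship ...
After op 4 (delete): buffer="s" (len 1), cursors c1@0 c2@0 c3@0 c4@0, authorship .
After op 5 (insert('e')): buffer="eeees" (len 5), cursors c1@4 c2@4 c3@4 c4@4, authorship 1234.

Answer: 4 4 4 4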